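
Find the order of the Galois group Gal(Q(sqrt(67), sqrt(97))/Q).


The 2 square roots of distinct primes are multiplicatively independent over Q,
so [K:Q] = 2^2 and Gal(K/Q) is isomorphic to (Z/2Z)^2.
|Gal| = 2^2 = 4

4


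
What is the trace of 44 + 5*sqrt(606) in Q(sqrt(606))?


Tr(a + b*sqrt(d)) = (a + b*sqrt(d)) + (a - b*sqrt(d)) = 2a
= 2 * (44)
= 88

88


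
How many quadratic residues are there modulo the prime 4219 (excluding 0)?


For prime p, the number of non-zero quadratic residues is (p-1)/2.
= (4219-1)/2
= 2109

2109


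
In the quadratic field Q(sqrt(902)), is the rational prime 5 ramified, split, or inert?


K = Q(sqrt(902)). Since d mod 4 = 2, disc(K) = 3608.
Check p | disc: 3608 mod 5 = 3.
p does not divide disc. Compute Legendre symbol (d/p):
2^((5-1)/2) mod 5 = -1
(d/p) = -1, so p is inert: (p) stays prime with e=1, f=2, g=1.
Therefore p is inert.

inert


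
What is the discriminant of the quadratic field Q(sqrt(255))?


For K = Q(sqrt(d)) with d squarefree: disc(K) = d if d = 1 mod 4, and disc(K) = 4d if d = 2 or 3 mod 4.
Here d = 255, and d mod 4 = 3.
d = 3 mod 4, not 1 (O_K = Z[sqrt(d)]), so disc(K) = 4d = 4 * (255) = 1020

1020


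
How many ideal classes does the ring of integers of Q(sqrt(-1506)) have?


K = Q(sqrt(-1506)). d mod 4 = 2, so D = disc(K) = 4d = -6024
h(K) equals the number of primitive reduced positive-definite forms (a, b, c) = a*x^2 + b*x*y + c*y^2 with b^2 - 4ac = D,
where reduced means |b| <= a <= c, with b >= 0 whenever |b| = a or a = c, and primitive means gcd(a, b, c) = 1.
Reduced forces 3a^2 <= |D| = 6024, so 1 <= a <= 44; b must have the parity of D, and c = (b^2 - D)/(4a) must be an integer >= a.
Enumerate a = 1..44, b in [-a, a]:
  a=1: (1, 0, 1506)  [1]
  a=2: (2, 0, 753)  [1]
  a=3: (3, 0, 502)  [1]
  a=4: none
  a=5: (5, -4, 302), (5, 4, 302)  [2]
  a=6: (6, 0, 251)  [1]
  a=7..9: none
  a=10: (10, -4, 151), (10, 4, 151)  [2]
  a=11: (11, -2, 137), (11, 2, 137)  [2]
  a=12..14: none
  a=15: (15, -6, 101), (15, 6, 101)  [2]
  a=16..21: none
  a=22: (22, -20, 73), (22, 20, 73)  [2]
  a=23: (23, -18, 69), (23, 18, 69)  [2]
  a=24: none
  a=25: (25, -24, 66), (25, 24, 66)  [2]
  a=26..29: none
  a=30: (30, -24, 55), (30, 24, 55)  [2]
  a=31..32: none
  a=33: (33, -24, 50), (33, 24, 50)  [2]
  a=34..36: none
  a=37: (37, -28, 46), (37, 28, 46)  [2]
  a=38..44: none
Total reduced forms: 1 + 1 + 1 + 2 + 1 + 2 + 2 + 2 + 2 + 2 + 2 + 2 + 2 + 2 = 24
h = 24

24


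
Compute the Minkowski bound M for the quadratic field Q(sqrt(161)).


d = 161, d mod 4 = 1, so disc(K) = d = 161; |disc(K)| = 161
Real quadratic field, so n = 2, s = r2 = 0, r1 = 2
M = (n!/n^n) * (4/pi)^s * sqrt(|disc(K)|) = (2!/2^2) * (4/pi)^0 * sqrt(161)
= 0.5 * 1.000000 * 12.688578
= 6.3443

6.3443


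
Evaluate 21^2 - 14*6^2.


x^2 - d*y^2
= 21^2 - 14*6^2
= 441 - 504
= -63

-63


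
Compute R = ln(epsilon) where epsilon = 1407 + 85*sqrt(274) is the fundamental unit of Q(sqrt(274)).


epsilon = 1407 + 85*sqrt(274)
= 2814.0004
R = ln(2814.0004)
= 7.9424

7.9424


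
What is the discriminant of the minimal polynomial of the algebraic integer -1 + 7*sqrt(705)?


The element -1 + 7*sqrt(705) has minimal polynomial:
x^2 + 2*x - 34544
Discriminant = (2)^2 - 4*(-34544)
= 4 + 138176
= 138180

138180


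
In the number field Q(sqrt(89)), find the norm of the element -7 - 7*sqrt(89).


N(a + b*sqrt(d)) = a^2 - d*b^2
= (-7)^2 - (89)*(-7)^2
= 49 - 4361
= -4312

-4312


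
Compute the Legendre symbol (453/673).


p = 673 is prime, so compute (453/673) with the reciprocity algorithm (Jacobi-symbol steps: pull out 2s via (2/n), flip via reciprocity, reduce):
  reciprocity: (453/673) -> +(673/453)
  reduce: (220/453)
  pull out 2: (2/453) = -1  (since 453 mod 8 = 5)
  pull out 2: (2/453) = -1  (since 453 mod 8 = 5)
  reciprocity: (55/453) -> +(453/55)
  reduce: (13/55)
  reciprocity: (13/55) -> +(55/13)
  reduce: (3/13)
  reciprocity: (3/13) -> +(13/3)
  reduce: (1/3)
  (1/3) = 1
Product of signs = 1
(453/673) = 1

1


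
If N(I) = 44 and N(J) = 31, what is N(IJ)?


N(IJ) = N(I) * N(J)
= 44 * 31
= 1364

1364


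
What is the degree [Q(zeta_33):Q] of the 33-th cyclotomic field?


The degree equals Euler's totient phi(33).
33 = 3 * 11
phi(33) = 20

20


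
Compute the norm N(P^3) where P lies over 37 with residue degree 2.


N(P^a) = p^(a*f)
= 37^(3*2)
= 37^6
= 2565726409

2565726409


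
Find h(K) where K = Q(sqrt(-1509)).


K = Q(sqrt(-1509)). d mod 4 = 3, so D = disc(K) = 4d = -6036
h(K) equals the number of primitive reduced positive-definite forms (a, b, c) = a*x^2 + b*x*y + c*y^2 with b^2 - 4ac = D,
where reduced means |b| <= a <= c, with b >= 0 whenever |b| = a or a = c, and primitive means gcd(a, b, c) = 1.
Reduced forces 3a^2 <= |D| = 6036, so 1 <= a <= 44; b must have the parity of D, and c = (b^2 - D)/(4a) must be an integer >= a.
Enumerate a = 1..44, b in [-a, a]:
  a=1: (1, 0, 1509)  [1]
  a=2: (2, 2, 755)  [1]
  a=3: (3, 0, 503)  [1]
  a=4: none
  a=5: (5, -2, 302), (5, 2, 302)  [2]
  a=6: (6, 6, 253)  [1]
  a=7..9: none
  a=10: (10, -2, 151), (10, 2, 151)  [2]
  a=11: (11, -6, 138), (11, 6, 138)  [2]
  a=12: none
  a=13: (13, -10, 118), (13, 10, 118)  [2]
  a=14: none
  a=15: (15, -12, 103), (15, 12, 103)  [2]
  a=16: none
  a=17: (17, -4, 89), (17, 4, 89)  [2]
  a=18: none
  a=19: (19, -14, 82), (19, 14, 82)  [2]
  a=20..21: none
  a=22: (22, -6, 69), (22, 6, 69)  [2]
  a=23: (23, -6, 66), (23, 6, 66)  [2]
  a=24: none
  a=25: (25, -8, 61), (25, 8, 61)  [2]
  a=26: (26, -10, 59), (26, 10, 59)  [2]
  a=27..28: none
  a=29: (29, -24, 57), (29, 24, 57)  [2]
  a=30: (30, -18, 53), (30, 18, 53)  [2]
  a=31: (31, -28, 55), (31, 28, 55)  [2]
  a=32: none
  a=33: (33, -6, 46), (33, 6, 46)  [2]
  a=34: (34, -30, 51), (34, 30, 51)  [2]
  a=35..37: none
  a=38: (38, -14, 41), (38, 14, 41)  [2]
  a=39: (39, -36, 47), (39, 36, 47)  [2]
  a=40..44: none
Total reduced forms: 1 + 1 + 1 + 2 + 1 + 2 + 2 + 2 + 2 + 2 + 2 + 2 + 2 + 2 + 2 + 2 + 2 + 2 + 2 + 2 + 2 + 2 = 40
h = 40

40


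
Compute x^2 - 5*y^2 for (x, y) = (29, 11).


x^2 - d*y^2
= 29^2 - 5*11^2
= 841 - 605
= 236

236


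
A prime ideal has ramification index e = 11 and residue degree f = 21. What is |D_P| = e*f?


|D_P| = e * f
= 11 * 21
= 231

231


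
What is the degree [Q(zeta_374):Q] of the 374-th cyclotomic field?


The degree equals Euler's totient phi(374).
374 = 2 * 11 * 17
phi(374) = 160

160


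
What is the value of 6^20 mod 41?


p = 41 is prime and the exponent is (p-1)/2 = 20, so by Euler's criterion 6^20 = (6/41) = +1 or -1 mod 41.
Compute by square-and-multiply:
  20 = 16 + 4 (binary 10100)
  Repeated squaring mod 41: 6^1 = 6, 6^2 = 36, 6^4 = 25, 6^8 = 10, 6^16 = 18
  6^20 = 6^16 * 6^4 = 18 * 25 mod 41
    18 * 25 = 450 = 40 mod 41
  6^20 = 40 mod 41
Result 40 = p - 1 = -1 mod 41: 6 is a quadratic non-residue mod 41. As a residue in [0, p-1] the value is 40.
6^20 mod 41 = 40

40


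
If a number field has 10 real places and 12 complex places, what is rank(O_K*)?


By Dirichlet's unit theorem:
rank = r1 + r2 - 1
= 10 + 12 - 1
= 21

21


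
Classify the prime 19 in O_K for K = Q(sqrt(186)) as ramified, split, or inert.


K = Q(sqrt(186)). Since d mod 4 = 2, disc(K) = 744.
Check p | disc: 744 mod 19 = 3.
p does not divide disc. Compute Legendre symbol (d/p):
15^((19-1)/2) mod 19 = -1
(d/p) = -1, so p is inert: (p) stays prime with e=1, f=2, g=1.
Therefore p is inert.

inert


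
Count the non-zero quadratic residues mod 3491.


For prime p, the number of non-zero quadratic residues is (p-1)/2.
= (3491-1)/2
= 1745

1745


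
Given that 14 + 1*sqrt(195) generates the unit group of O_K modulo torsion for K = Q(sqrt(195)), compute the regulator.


epsilon = 14 + 1*sqrt(195)
= 27.9642
R = ln(27.9642)
= 3.3309

3.3309


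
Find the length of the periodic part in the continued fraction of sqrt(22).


Run the CF algorithm for sqrt(22).
a_0 = floor(sqrt(22)) = 4; set m_0=0, q_0=1.
Recurrence: m' = q*a - m,  q' = (d - m'^2)/q,  a' = floor((a_0 + m')/q').
  step 1: m=4, q=6, a=1
  step 2: m=2, q=3, a=2
  step 3: m=4, q=2, a=4
  step 4: m=4, q=3, a=2
  step 5: m=2, q=6, a=1
  step 6: m=4, q=1, a=8
a_6 = 2*a_0 = 8, so the period closes here.
sqrt(22) = [4; 1, 2, 4, 2, 1, 8]
Period length = 6

6


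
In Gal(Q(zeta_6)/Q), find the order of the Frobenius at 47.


The Frobenius at p in Gal(Q(zeta_n)/Q) = (Z/nZ)* is the class of p, so its order is ord_6(47), the smallest k >= 1 with 47^k = 1 mod 6.
n = 6 = 2 * 3, phi(6) = 2; the order divides phi(n).
Divisors of 2: 1, 2
Repeated squaring mod 6: 47^1 = 5, 47^2 = 1
Test divisors in increasing order:
  k=1: 47^1 = 5 mod 6
  k=2: 47^2 = 1 mod 6  <- first divisor giving 1
Order = 2

2


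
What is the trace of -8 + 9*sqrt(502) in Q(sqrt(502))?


Tr(a + b*sqrt(d)) = (a + b*sqrt(d)) + (a - b*sqrt(d)) = 2a
= 2 * (-8)
= -16

-16


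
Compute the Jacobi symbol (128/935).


Compute (128/935) via quadratic reciprocity:
  pull out 2: (2/935) = +1  (since 935 mod 8 = 7)
  pull out 2: (2/935) = +1  (since 935 mod 8 = 7)
  pull out 2: (2/935) = +1  (since 935 mod 8 = 7)
  pull out 2: (2/935) = +1  (since 935 mod 8 = 7)
  pull out 2: (2/935) = +1  (since 935 mod 8 = 7)
  pull out 2: (2/935) = +1  (since 935 mod 8 = 7)
  pull out 2: (2/935) = +1  (since 935 mod 8 = 7)
  (1/935) = 1
Product of signs = 1

1


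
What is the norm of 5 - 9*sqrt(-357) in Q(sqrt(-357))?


N(a + b*sqrt(d)) = a^2 - d*b^2
= (5)^2 - (-357)*(-9)^2
= 25 + 28917
= 28942

28942


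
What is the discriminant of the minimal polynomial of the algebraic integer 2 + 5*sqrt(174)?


The element 2 + 5*sqrt(174) has minimal polynomial:
x^2 - 4*x - 4346
Discriminant = (-4)^2 - 4*(-4346)
= 16 + 17384
= 17400

17400


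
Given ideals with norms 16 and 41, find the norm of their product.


N(IJ) = N(I) * N(J)
= 16 * 41
= 656

656


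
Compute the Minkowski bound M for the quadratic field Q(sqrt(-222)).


d = -222, d mod 4 = 2, so disc(K) = 4d = -888; |disc(K)| = 888
Imaginary quadratic field, so n = 2, s = r2 = 1, r1 = 0
M = (n!/n^n) * (4/pi)^s * sqrt(|disc(K)|) = (2!/2^2) * (4/pi)^1 * sqrt(888)
= 0.5 * 1.273240 * 29.799329
= 18.9708

18.9708


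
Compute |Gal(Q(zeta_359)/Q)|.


|Gal(Q(zeta_359)/Q)| = phi(359)
= 358

358


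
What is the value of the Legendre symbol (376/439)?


p = 439 is prime, so compute (376/439) with the reciprocity algorithm (Jacobi-symbol steps: pull out 2s via (2/n), flip via reciprocity, reduce):
  pull out 2: (2/439) = +1  (since 439 mod 8 = 7)
  pull out 2: (2/439) = +1  (since 439 mod 8 = 7)
  pull out 2: (2/439) = +1  (since 439 mod 8 = 7)
  reciprocity: (47/439) -> -(439/47)
  reduce: (16/47)
  pull out 2: (2/47) = +1  (since 47 mod 8 = 7)
  pull out 2: (2/47) = +1  (since 47 mod 8 = 7)
  pull out 2: (2/47) = +1  (since 47 mod 8 = 7)
  pull out 2: (2/47) = +1  (since 47 mod 8 = 7)
  (1/47) = 1
Product of signs = -1
(376/439) = -1

-1


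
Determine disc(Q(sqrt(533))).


For K = Q(sqrt(d)) with d squarefree: disc(K) = d if d = 1 mod 4, and disc(K) = 4d if d = 2 or 3 mod 4.
Here d = 533, and d mod 4 = 1.
d = 1 mod 4 (O_K = Z[(1+sqrt(d))/2]), so disc(K) = d = 533

533


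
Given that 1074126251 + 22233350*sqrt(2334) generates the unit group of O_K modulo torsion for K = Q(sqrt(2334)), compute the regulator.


epsilon = 1074126251 + 22233350*sqrt(2334)
= 2.1483e+09
R = ln(2.1483e+09)
= 21.4879

21.4879


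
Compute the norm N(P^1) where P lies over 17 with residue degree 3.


N(P^a) = p^(a*f)
= 17^(1*3)
= 17^3
= 4913

4913


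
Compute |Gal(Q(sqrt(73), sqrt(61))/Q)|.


The 2 square roots of distinct primes are multiplicatively independent over Q,
so [K:Q] = 2^2 and Gal(K/Q) is isomorphic to (Z/2Z)^2.
|Gal| = 2^2 = 4

4


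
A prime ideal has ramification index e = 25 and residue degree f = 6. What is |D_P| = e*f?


|D_P| = e * f
= 25 * 6
= 150

150


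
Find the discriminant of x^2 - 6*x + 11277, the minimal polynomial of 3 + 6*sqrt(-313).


The element 3 + 6*sqrt(-313) has minimal polynomial:
x^2 - 6*x + 11277
Discriminant = (-6)^2 - 4*(11277)
= 36 - 45108
= -45072

-45072


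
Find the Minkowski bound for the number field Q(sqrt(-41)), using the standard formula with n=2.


d = -41, d mod 4 = 3, so disc(K) = 4d = -164; |disc(K)| = 164
Imaginary quadratic field, so n = 2, s = r2 = 1, r1 = 0
M = (n!/n^n) * (4/pi)^s * sqrt(|disc(K)|) = (2!/2^2) * (4/pi)^1 * sqrt(164)
= 0.5 * 1.273240 * 12.806248
= 8.1527

8.1527


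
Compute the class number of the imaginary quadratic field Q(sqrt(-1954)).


K = Q(sqrt(-1954)). d mod 4 = 2, so D = disc(K) = 4d = -7816
h(K) equals the number of primitive reduced positive-definite forms (a, b, c) = a*x^2 + b*x*y + c*y^2 with b^2 - 4ac = D,
where reduced means |b| <= a <= c, with b >= 0 whenever |b| = a or a = c, and primitive means gcd(a, b, c) = 1.
Reduced forces 3a^2 <= |D| = 7816, so 1 <= a <= 51; b must have the parity of D, and c = (b^2 - D)/(4a) must be an integer >= a.
Enumerate a = 1..51, b in [-a, a]:
  a=1: (1, 0, 1954)  [1]
  a=2: (2, 0, 977)  [1]
  a=3..4: none
  a=5: (5, -2, 391), (5, 2, 391)  [2]
  a=6..9: none
  a=10: (10, -8, 197), (10, 8, 197)  [2]
  a=11: (11, -4, 178), (11, 4, 178)  [2]
  a=12: none
  a=13: (13, -6, 151), (13, 6, 151)  [2]
  a=14..16: none
  a=17: (17, -2, 115), (17, 2, 115)  [2]
  a=18..21: none
  a=22: (22, -4, 89), (22, 4, 89)  [2]
  a=23: (23, -2, 85), (23, 2, 85)  [2]
  a=24: none
  a=25: (25, -22, 83), (25, 22, 83)  [2]
  a=26: (26, -20, 79), (26, 20, 79)  [2]
  a=27..33: none
  a=34: (34, -32, 65), (34, 32, 65)  [2]
  a=35..36: none
  a=37: (37, -18, 55), (37, 18, 55)  [2]
  a=38..42: none
  a=43: (43, -28, 50), (43, 28, 50)  [2]
  a=44..45: none
  a=46: (46, -44, 53), (46, 44, 53)  [2]
  a=47..51: none
Total reduced forms: 1 + 1 + 2 + 2 + 2 + 2 + 2 + 2 + 2 + 2 + 2 + 2 + 2 + 2 + 2 = 28
h = 28

28


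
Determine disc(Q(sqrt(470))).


For K = Q(sqrt(d)) with d squarefree: disc(K) = d if d = 1 mod 4, and disc(K) = 4d if d = 2 or 3 mod 4.
Here d = 470, and d mod 4 = 2.
d = 2 mod 4, not 1 (O_K = Z[sqrt(d)]), so disc(K) = 4d = 4 * (470) = 1880

1880


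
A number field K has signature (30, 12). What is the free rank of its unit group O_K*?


By Dirichlet's unit theorem:
rank = r1 + r2 - 1
= 30 + 12 - 1
= 41

41


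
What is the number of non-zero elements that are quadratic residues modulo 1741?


For prime p, the number of non-zero quadratic residues is (p-1)/2.
= (1741-1)/2
= 870

870


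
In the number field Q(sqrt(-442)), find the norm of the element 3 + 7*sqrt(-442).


N(a + b*sqrt(d)) = a^2 - d*b^2
= (3)^2 - (-442)*(7)^2
= 9 + 21658
= 21667

21667


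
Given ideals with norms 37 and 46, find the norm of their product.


N(IJ) = N(I) * N(J)
= 37 * 46
= 1702

1702


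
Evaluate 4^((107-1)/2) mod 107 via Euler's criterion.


p = 107 is prime and the exponent is (p-1)/2 = 53, so by Euler's criterion 4^53 = (4/107) = +1 or -1 mod 107.
Compute by square-and-multiply:
  53 = 32 + 16 + 4 + 1 (binary 110101)
  Repeated squaring mod 107: 4^1 = 4, 4^2 = 16, 4^4 = 42, 4^8 = 52, 4^16 = 29, 4^32 = 92
  4^53 = 4^32 * 4^16 * 4^4 * 4^1 = 92 * 29 * 42 * 4 mod 107
    92 * 29 = 2668 = 100 mod 107
    100 * 42 = 4200 = 27 mod 107
    27 * 4 = 108 = 1 mod 107
  4^53 = 1 mod 107
Result 1: 4 is a quadratic residue mod 107.
4^53 mod 107 = 1

1


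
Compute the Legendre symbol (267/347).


p = 347 is prime, so compute (267/347) with the reciprocity algorithm (Jacobi-symbol steps: pull out 2s via (2/n), flip via reciprocity, reduce):
  reciprocity: (267/347) -> -(347/267)
  reduce: (80/267)
  pull out 2: (2/267) = -1  (since 267 mod 8 = 3)
  pull out 2: (2/267) = -1  (since 267 mod 8 = 3)
  pull out 2: (2/267) = -1  (since 267 mod 8 = 3)
  pull out 2: (2/267) = -1  (since 267 mod 8 = 3)
  reciprocity: (5/267) -> +(267/5)
  reduce: (2/5)
  pull out 2: (2/5) = -1  (since 5 mod 8 = 5)
  (1/5) = 1
Product of signs = 1
(267/347) = 1

1


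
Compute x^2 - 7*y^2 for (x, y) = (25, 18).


x^2 - d*y^2
= 25^2 - 7*18^2
= 625 - 2268
= -1643

-1643


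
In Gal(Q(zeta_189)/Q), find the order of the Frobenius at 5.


The Frobenius at p in Gal(Q(zeta_n)/Q) = (Z/nZ)* is the class of p, so its order is ord_189(5), the smallest k >= 1 with 5^k = 1 mod 189.
n = 189 = 3^3 * 7, phi(189) = 108; the order divides phi(n).
Divisors of 108: 1, 2, 3, 4, 6, 9, 12, 18, 27, 36, 54, 108
Repeated squaring mod 189: 5^1 = 5, 5^2 = 25, 5^4 = 58, 5^8 = 151, 5^16 = 121, 5^32 = 88, 5^64 = 184
Test divisors in increasing order:
  k=1: 5^1 = 5 mod 189
  k=2: 5^2 = 25 mod 189
  k=3: 5^3 = 25 * 5 = 125 mod 189
  k=4: 5^4 = 58 mod 189
  k=6: 5^6 = 58 * 25 = 127 mod 189
  k=9: 5^9 = 151 * 5 = 188 mod 189
  k=12: 5^12 = 151 * 58 = 64 mod 189
  k=18: 5^18 = 121 * 25 = 1 mod 189  <- first divisor giving 1
Order = 18

18


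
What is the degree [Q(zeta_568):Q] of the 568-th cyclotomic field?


The degree equals Euler's totient phi(568).
568 = 2^3 * 71
phi(568) = 280

280


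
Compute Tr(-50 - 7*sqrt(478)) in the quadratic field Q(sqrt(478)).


Tr(a + b*sqrt(d)) = (a + b*sqrt(d)) + (a - b*sqrt(d)) = 2a
= 2 * (-50)
= -100

-100


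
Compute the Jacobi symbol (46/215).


Compute (46/215) via quadratic reciprocity:
  pull out 2: (2/215) = +1  (since 215 mod 8 = 7)
  reciprocity: (23/215) -> -(215/23)
  reduce: (8/23)
  pull out 2: (2/23) = +1  (since 23 mod 8 = 7)
  pull out 2: (2/23) = +1  (since 23 mod 8 = 7)
  pull out 2: (2/23) = +1  (since 23 mod 8 = 7)
  (1/23) = 1
Product of signs = -1

-1


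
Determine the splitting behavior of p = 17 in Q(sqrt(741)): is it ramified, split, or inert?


K = Q(sqrt(741)). Since d mod 4 = 1, disc(K) = 741.
Check p | disc: 741 mod 17 = 10.
p does not divide disc. Compute Legendre symbol (d/p):
10^((17-1)/2) mod 17 = -1
(d/p) = -1, so p is inert: (p) stays prime with e=1, f=2, g=1.
Therefore p is inert.

inert


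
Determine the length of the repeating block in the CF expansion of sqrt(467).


Run the CF algorithm for sqrt(467).
a_0 = floor(sqrt(467)) = 21; set m_0=0, q_0=1.
Recurrence: m' = q*a - m,  q' = (d - m'^2)/q,  a' = floor((a_0 + m')/q').
  step 1: m=21, q=26, a=1
  step 2: m=5, q=17, a=1
  step 3: m=12, q=19, a=1
  step 4: m=7, q=22, a=1
  step 5: m=15, q=11, a=3
  step 6: m=18, q=13, a=3
  step 7: m=21, q=2, a=21
  step 8: m=21, q=13, a=3
  step 9: m=18, q=11, a=3
  step 10: m=15, q=22, a=1
  step 11: m=7, q=19, a=1
  step 12: m=12, q=17, a=1
  step 13: m=5, q=26, a=1
  step 14: m=21, q=1, a=42
a_14 = 2*a_0 = 42, so the period closes here.
sqrt(467) = [21; 1, 1, 1, 1, 3, 3, 21, 3, 3, 1, 1, 1, 1, 42]
Period length = 14

14


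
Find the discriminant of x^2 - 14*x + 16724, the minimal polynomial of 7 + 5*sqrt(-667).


The element 7 + 5*sqrt(-667) has minimal polynomial:
x^2 - 14*x + 16724
Discriminant = (-14)^2 - 4*(16724)
= 196 - 66896
= -66700

-66700


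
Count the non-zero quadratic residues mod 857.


For prime p, the number of non-zero quadratic residues is (p-1)/2.
= (857-1)/2
= 428

428


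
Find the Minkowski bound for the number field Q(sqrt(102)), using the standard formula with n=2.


d = 102, d mod 4 = 2, so disc(K) = 4d = 408; |disc(K)| = 408
Real quadratic field, so n = 2, s = r2 = 0, r1 = 2
M = (n!/n^n) * (4/pi)^s * sqrt(|disc(K)|) = (2!/2^2) * (4/pi)^0 * sqrt(408)
= 0.5 * 1.000000 * 20.199010
= 10.0995

10.0995


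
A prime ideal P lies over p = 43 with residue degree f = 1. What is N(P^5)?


N(P^a) = p^(a*f)
= 43^(5*1)
= 43^5
= 147008443

147008443


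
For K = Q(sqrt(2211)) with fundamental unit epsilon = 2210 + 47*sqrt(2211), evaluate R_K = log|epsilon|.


epsilon = 2210 + 47*sqrt(2211)
= 4419.9998
R = ln(4419.9998)
= 8.3939

8.3939


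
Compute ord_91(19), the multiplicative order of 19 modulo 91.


We want ord_91(19), the smallest k >= 1 with 19^k = 1 mod 91.
n = 91 = 7 * 13, phi(91) = 72; the order divides phi(n).
Divisors of 72: 1, 2, 3, 4, 6, 8, 9, 12, 18, 24, 36, 72
Repeated squaring mod 91: 19^1 = 19, 19^2 = 88, 19^4 = 9, 19^8 = 81, 19^16 = 9, 19^32 = 81, 19^64 = 9
Test divisors in increasing order:
  k=1: 19^1 = 19 mod 91
  k=2: 19^2 = 88 mod 91
  k=3: 19^3 = 88 * 19 = 34 mod 91
  k=4: 19^4 = 9 mod 91
  k=6: 19^6 = 9 * 88 = 64 mod 91
  k=8: 19^8 = 81 mod 91
  k=9: 19^9 = 81 * 19 = 83 mod 91
  k=12: 19^12 = 81 * 9 = 1 mod 91  <- first divisor giving 1
Order = 12

12


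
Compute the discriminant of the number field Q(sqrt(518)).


For K = Q(sqrt(d)) with d squarefree: disc(K) = d if d = 1 mod 4, and disc(K) = 4d if d = 2 or 3 mod 4.
Here d = 518, and d mod 4 = 2.
d = 2 mod 4, not 1 (O_K = Z[sqrt(d)]), so disc(K) = 4d = 4 * (518) = 2072

2072


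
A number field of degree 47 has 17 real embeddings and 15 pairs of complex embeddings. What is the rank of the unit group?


By Dirichlet's unit theorem:
rank = r1 + r2 - 1
= 17 + 15 - 1
= 31

31


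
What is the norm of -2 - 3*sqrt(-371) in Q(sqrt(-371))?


N(a + b*sqrt(d)) = a^2 - d*b^2
= (-2)^2 - (-371)*(-3)^2
= 4 + 3339
= 3343

3343


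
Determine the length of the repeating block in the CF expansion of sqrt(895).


Run the CF algorithm for sqrt(895).
a_0 = floor(sqrt(895)) = 29; set m_0=0, q_0=1.
Recurrence: m' = q*a - m,  q' = (d - m'^2)/q,  a' = floor((a_0 + m')/q').
  step 1: m=29, q=54, a=1
  step 2: m=25, q=5, a=10
  step 3: m=25, q=54, a=1
  step 4: m=29, q=1, a=58
a_4 = 2*a_0 = 58, so the period closes here.
sqrt(895) = [29; 1, 10, 1, 58]
Period length = 4

4


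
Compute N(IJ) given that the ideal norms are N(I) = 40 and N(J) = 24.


N(IJ) = N(I) * N(J)
= 40 * 24
= 960

960


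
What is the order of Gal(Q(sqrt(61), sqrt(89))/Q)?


The 2 square roots of distinct primes are multiplicatively independent over Q,
so [K:Q] = 2^2 and Gal(K/Q) is isomorphic to (Z/2Z)^2.
|Gal| = 2^2 = 4

4


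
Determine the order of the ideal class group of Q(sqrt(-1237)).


K = Q(sqrt(-1237)). d mod 4 = 3, so D = disc(K) = 4d = -4948
h(K) equals the number of primitive reduced positive-definite forms (a, b, c) = a*x^2 + b*x*y + c*y^2 with b^2 - 4ac = D,
where reduced means |b| <= a <= c, with b >= 0 whenever |b| = a or a = c, and primitive means gcd(a, b, c) = 1.
Reduced forces 3a^2 <= |D| = 4948, so 1 <= a <= 40; b must have the parity of D, and c = (b^2 - D)/(4a) must be an integer >= a.
Enumerate a = 1..40, b in [-a, a]:
  a=1: (1, 0, 1237)  [1]
  a=2: (2, 2, 619)  [1]
  a=3..6: none
  a=7: (7, -6, 178), (7, 6, 178)  [2]
  a=8..13: none
  a=14: (14, -6, 89), (14, 6, 89)  [2]
  a=15..16: none
  a=17: (17, -4, 73), (17, 4, 73)  [2]
  a=18: none
  a=19: (19, -12, 67), (19, 12, 67)  [2]
  a=20..33: none
  a=34: (34, -30, 43), (34, 30, 43)  [2]
  a=35..36: none
  a=37: (37, -26, 38), (37, 26, 38)  [2]
  a=38..40: none
Total reduced forms: 1 + 1 + 2 + 2 + 2 + 2 + 2 + 2 = 14
h = 14

14


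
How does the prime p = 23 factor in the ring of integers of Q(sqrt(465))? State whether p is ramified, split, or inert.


K = Q(sqrt(465)). Since d mod 4 = 1, disc(K) = 465.
Check p | disc: 465 mod 23 = 5.
p does not divide disc. Compute Legendre symbol (d/p):
5^((23-1)/2) mod 23 = -1
(d/p) = -1, so p is inert: (p) stays prime with e=1, f=2, g=1.
Therefore p is inert.

inert


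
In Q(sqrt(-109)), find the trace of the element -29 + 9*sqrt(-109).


Tr(a + b*sqrt(d)) = (a + b*sqrt(d)) + (a - b*sqrt(d)) = 2a
= 2 * (-29)
= -58

-58


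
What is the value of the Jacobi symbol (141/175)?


Compute (141/175) via quadratic reciprocity:
  reciprocity: (141/175) -> +(175/141)
  reduce: (34/141)
  pull out 2: (2/141) = -1  (since 141 mod 8 = 5)
  reciprocity: (17/141) -> +(141/17)
  reduce: (5/17)
  reciprocity: (5/17) -> +(17/5)
  reduce: (2/5)
  pull out 2: (2/5) = -1  (since 5 mod 8 = 5)
  (1/5) = 1
Product of signs = 1

1


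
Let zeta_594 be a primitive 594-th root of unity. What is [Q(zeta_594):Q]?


The degree equals Euler's totient phi(594).
594 = 2 * 3^3 * 11
phi(594) = 180

180


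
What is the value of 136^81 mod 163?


p = 163 is prime and the exponent is (p-1)/2 = 81, so by Euler's criterion 136^81 = (136/163) = +1 or -1 mod 163.
Compute by square-and-multiply:
  81 = 64 + 16 + 1 (binary 1010001)
  Repeated squaring mod 163: 136^1 = 136, 136^2 = 77, 136^4 = 61, 136^8 = 135, 136^16 = 132, 136^32 = 146, 136^64 = 126
  136^81 = 136^64 * 136^16 * 136^1 = 126 * 132 * 136 mod 163
    126 * 132 = 16632 = 6 mod 163
    6 * 136 = 816 = 1 mod 163
  136^81 = 1 mod 163
Result 1: 136 is a quadratic residue mod 163.
136^81 mod 163 = 1

1


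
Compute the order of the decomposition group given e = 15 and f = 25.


|D_P| = e * f
= 15 * 25
= 375

375


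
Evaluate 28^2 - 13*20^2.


x^2 - d*y^2
= 28^2 - 13*20^2
= 784 - 5200
= -4416

-4416


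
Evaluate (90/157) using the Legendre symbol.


p = 157 is prime, so compute (90/157) with the reciprocity algorithm (Jacobi-symbol steps: pull out 2s via (2/n), flip via reciprocity, reduce):
  pull out 2: (2/157) = -1  (since 157 mod 8 = 5)
  reciprocity: (45/157) -> +(157/45)
  reduce: (22/45)
  pull out 2: (2/45) = -1  (since 45 mod 8 = 5)
  reciprocity: (11/45) -> +(45/11)
  reduce: (1/11)
  (1/11) = 1
Product of signs = 1
(90/157) = 1

1


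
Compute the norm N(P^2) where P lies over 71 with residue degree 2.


N(P^a) = p^(a*f)
= 71^(2*2)
= 71^4
= 25411681

25411681


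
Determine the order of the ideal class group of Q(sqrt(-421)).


K = Q(sqrt(-421)). d mod 4 = 3, so D = disc(K) = 4d = -1684
h(K) equals the number of primitive reduced positive-definite forms (a, b, c) = a*x^2 + b*x*y + c*y^2 with b^2 - 4ac = D,
where reduced means |b| <= a <= c, with b >= 0 whenever |b| = a or a = c, and primitive means gcd(a, b, c) = 1.
Reduced forces 3a^2 <= |D| = 1684, so 1 <= a <= 23; b must have the parity of D, and c = (b^2 - D)/(4a) must be an integer >= a.
Enumerate a = 1..23, b in [-a, a]:
  a=1: (1, 0, 421)  [1]
  a=2: (2, 2, 211)  [1]
  a=3..4: none
  a=5: (5, -4, 85), (5, 4, 85)  [2]
  a=6..9: none
  a=10: (10, -6, 43), (10, 6, 43)  [2]
  a=11..16: none
  a=17: (17, -4, 25), (17, 4, 25)  [2]
  a=18: none
  a=19: (19, -8, 23), (19, 8, 23)  [2]
  a=20..23: none
Total reduced forms: 1 + 1 + 2 + 2 + 2 + 2 = 10
h = 10

10


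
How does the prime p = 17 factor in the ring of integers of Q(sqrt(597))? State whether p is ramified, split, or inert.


K = Q(sqrt(597)). Since d mod 4 = 1, disc(K) = 597.
Check p | disc: 597 mod 17 = 2.
p does not divide disc. Compute Legendre symbol (d/p):
2^((17-1)/2) mod 17 = 1
(d/p) = 1, so p splits: (p) = P*P' with e=1, f=1, g=2.
Therefore p is split.

split


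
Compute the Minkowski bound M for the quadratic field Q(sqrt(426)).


d = 426, d mod 4 = 2, so disc(K) = 4d = 1704; |disc(K)| = 1704
Real quadratic field, so n = 2, s = r2 = 0, r1 = 2
M = (n!/n^n) * (4/pi)^s * sqrt(|disc(K)|) = (2!/2^2) * (4/pi)^0 * sqrt(1704)
= 0.5 * 1.000000 * 41.279535
= 20.6398

20.6398


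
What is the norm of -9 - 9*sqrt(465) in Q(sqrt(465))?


N(a + b*sqrt(d)) = a^2 - d*b^2
= (-9)^2 - (465)*(-9)^2
= 81 - 37665
= -37584

-37584


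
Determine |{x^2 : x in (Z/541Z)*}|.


For prime p, the number of non-zero quadratic residues is (p-1)/2.
= (541-1)/2
= 270

270


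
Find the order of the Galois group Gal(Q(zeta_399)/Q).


|Gal(Q(zeta_399)/Q)| = phi(399)
= 216

216


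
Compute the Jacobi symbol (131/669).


Compute (131/669) via quadratic reciprocity:
  reciprocity: (131/669) -> +(669/131)
  reduce: (14/131)
  pull out 2: (2/131) = -1  (since 131 mod 8 = 3)
  reciprocity: (7/131) -> -(131/7)
  reduce: (5/7)
  reciprocity: (5/7) -> +(7/5)
  reduce: (2/5)
  pull out 2: (2/5) = -1  (since 5 mod 8 = 5)
  (1/5) = 1
Product of signs = -1

-1


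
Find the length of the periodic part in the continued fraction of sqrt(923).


Run the CF algorithm for sqrt(923).
a_0 = floor(sqrt(923)) = 30; set m_0=0, q_0=1.
Recurrence: m' = q*a - m,  q' = (d - m'^2)/q,  a' = floor((a_0 + m')/q').
  step 1: m=30, q=23, a=2
  step 2: m=16, q=29, a=1
  step 3: m=13, q=26, a=1
  step 4: m=13, q=29, a=1
  step 5: m=16, q=23, a=2
  step 6: m=30, q=1, a=60
a_6 = 2*a_0 = 60, so the period closes here.
sqrt(923) = [30; 2, 1, 1, 1, 2, 60]
Period length = 6

6


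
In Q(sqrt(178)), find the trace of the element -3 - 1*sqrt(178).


Tr(a + b*sqrt(d)) = (a + b*sqrt(d)) + (a - b*sqrt(d)) = 2a
= 2 * (-3)
= -6

-6


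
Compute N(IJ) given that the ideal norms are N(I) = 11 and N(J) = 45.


N(IJ) = N(I) * N(J)
= 11 * 45
= 495

495


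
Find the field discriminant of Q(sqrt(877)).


For K = Q(sqrt(d)) with d squarefree: disc(K) = d if d = 1 mod 4, and disc(K) = 4d if d = 2 or 3 mod 4.
Here d = 877, and d mod 4 = 1.
d = 1 mod 4 (O_K = Z[(1+sqrt(d))/2]), so disc(K) = d = 877

877


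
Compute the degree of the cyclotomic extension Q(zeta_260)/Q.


The degree equals Euler's totient phi(260).
260 = 2^2 * 5 * 13
phi(260) = 96

96


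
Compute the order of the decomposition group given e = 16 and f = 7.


|D_P| = e * f
= 16 * 7
= 112

112


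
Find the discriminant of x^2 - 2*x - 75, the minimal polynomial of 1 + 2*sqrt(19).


The element 1 + 2*sqrt(19) has minimal polynomial:
x^2 - 2*x - 75
Discriminant = (-2)^2 - 4*(-75)
= 4 + 300
= 304

304


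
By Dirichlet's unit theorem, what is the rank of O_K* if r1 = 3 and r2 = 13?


By Dirichlet's unit theorem:
rank = r1 + r2 - 1
= 3 + 13 - 1
= 15

15


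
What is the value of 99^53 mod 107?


p = 107 is prime and the exponent is (p-1)/2 = 53, so by Euler's criterion 99^53 = (99/107) = +1 or -1 mod 107.
Compute by square-and-multiply:
  53 = 32 + 16 + 4 + 1 (binary 110101)
  Repeated squaring mod 107: 99^1 = 99, 99^2 = 64, 99^4 = 30, 99^8 = 44, 99^16 = 10, 99^32 = 100
  99^53 = 99^32 * 99^16 * 99^4 * 99^1 = 100 * 10 * 30 * 99 mod 107
    100 * 10 = 1000 = 37 mod 107
    37 * 30 = 1110 = 40 mod 107
    40 * 99 = 3960 = 1 mod 107
  99^53 = 1 mod 107
Result 1: 99 is a quadratic residue mod 107.
99^53 mod 107 = 1

1


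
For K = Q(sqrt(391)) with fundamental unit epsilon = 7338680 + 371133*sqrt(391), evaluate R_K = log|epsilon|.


epsilon = 7338680 + 371133*sqrt(391)
= 1.4677e+07
R = ln(1.4677e+07)
= 16.5018

16.5018


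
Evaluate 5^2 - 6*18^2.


x^2 - d*y^2
= 5^2 - 6*18^2
= 25 - 1944
= -1919

-1919


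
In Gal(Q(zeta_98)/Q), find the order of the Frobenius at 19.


The Frobenius at p in Gal(Q(zeta_n)/Q) = (Z/nZ)* is the class of p, so its order is ord_98(19), the smallest k >= 1 with 19^k = 1 mod 98.
n = 98 = 2 * 7^2, phi(98) = 42; the order divides phi(n).
Divisors of 42: 1, 2, 3, 6, 7, 14, 21, 42
Repeated squaring mod 98: 19^1 = 19, 19^2 = 67, 19^4 = 79, 19^8 = 67, 19^16 = 79, 19^32 = 67
Test divisors in increasing order:
  k=1: 19^1 = 19 mod 98
  k=2: 19^2 = 67 mod 98
  k=3: 19^3 = 67 * 19 = 97 mod 98
  k=6: 19^6 = 79 * 67 = 1 mod 98  <- first divisor giving 1
Order = 6

6


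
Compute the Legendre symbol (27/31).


p = 31 is prime, so compute (27/31) with the reciprocity algorithm (Jacobi-symbol steps: pull out 2s via (2/n), flip via reciprocity, reduce):
  reciprocity: (27/31) -> -(31/27)
  reduce: (4/27)
  pull out 2: (2/27) = -1  (since 27 mod 8 = 3)
  pull out 2: (2/27) = -1  (since 27 mod 8 = 3)
  (1/27) = 1
Product of signs = -1
(27/31) = -1

-1


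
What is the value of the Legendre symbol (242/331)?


p = 331 is prime, so compute (242/331) with the reciprocity algorithm (Jacobi-symbol steps: pull out 2s via (2/n), flip via reciprocity, reduce):
  pull out 2: (2/331) = -1  (since 331 mod 8 = 3)
  reciprocity: (121/331) -> +(331/121)
  reduce: (89/121)
  reciprocity: (89/121) -> +(121/89)
  reduce: (32/89)
  pull out 2: (2/89) = +1  (since 89 mod 8 = 1)
  pull out 2: (2/89) = +1  (since 89 mod 8 = 1)
  pull out 2: (2/89) = +1  (since 89 mod 8 = 1)
  pull out 2: (2/89) = +1  (since 89 mod 8 = 1)
  pull out 2: (2/89) = +1  (since 89 mod 8 = 1)
  (1/89) = 1
Product of signs = -1
(242/331) = -1

-1


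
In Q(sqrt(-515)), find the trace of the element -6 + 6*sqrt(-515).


Tr(a + b*sqrt(d)) = (a + b*sqrt(d)) + (a - b*sqrt(d)) = 2a
= 2 * (-6)
= -12

-12


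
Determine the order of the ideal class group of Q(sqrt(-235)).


K = Q(sqrt(-235)). d mod 4 = 1, so D = disc(K) = d = -235
h(K) equals the number of primitive reduced positive-definite forms (a, b, c) = a*x^2 + b*x*y + c*y^2 with b^2 - 4ac = D,
where reduced means |b| <= a <= c, with b >= 0 whenever |b| = a or a = c, and primitive means gcd(a, b, c) = 1.
Reduced forces 3a^2 <= |D| = 235, so 1 <= a <= 8; b must have the parity of D, and c = (b^2 - D)/(4a) must be an integer >= a.
Enumerate a = 1..8, b in [-a, a]:
  a=1: (1, 1, 59)  [1]
  a=2..4: none
  a=5: (5, 5, 13)  [1]
  a=6..8: none
Total reduced forms: 1 + 1 = 2
h = 2

2


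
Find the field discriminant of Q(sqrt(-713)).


For K = Q(sqrt(d)) with d squarefree: disc(K) = d if d = 1 mod 4, and disc(K) = 4d if d = 2 or 3 mod 4.
Here d = -713, and d mod 4 = 3.
d = 3 mod 4, not 1 (O_K = Z[sqrt(d)]), so disc(K) = 4d = 4 * (-713) = -2852

-2852


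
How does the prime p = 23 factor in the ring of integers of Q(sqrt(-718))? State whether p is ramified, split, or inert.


K = Q(sqrt(-718)). Since d mod 4 = 2, disc(K) = -2872.
Check p | disc: -2872 mod 23 = 3.
p does not divide disc. Compute Legendre symbol (d/p):
18^((23-1)/2) mod 23 = 1
(d/p) = 1, so p splits: (p) = P*P' with e=1, f=1, g=2.
Therefore p is split.

split


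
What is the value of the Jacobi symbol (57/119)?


Compute (57/119) via quadratic reciprocity:
  reciprocity: (57/119) -> +(119/57)
  reduce: (5/57)
  reciprocity: (5/57) -> +(57/5)
  reduce: (2/5)
  pull out 2: (2/5) = -1  (since 5 mod 8 = 5)
  (1/5) = 1
Product of signs = -1

-1


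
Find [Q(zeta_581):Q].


The degree equals Euler's totient phi(581).
581 = 7 * 83
phi(581) = 492

492


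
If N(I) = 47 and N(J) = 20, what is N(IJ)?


N(IJ) = N(I) * N(J)
= 47 * 20
= 940

940


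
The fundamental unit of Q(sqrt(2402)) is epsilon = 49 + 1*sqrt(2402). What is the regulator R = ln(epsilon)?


epsilon = 49 + 1*sqrt(2402)
= 98.0102
R = ln(98.0102)
= 4.5851

4.5851


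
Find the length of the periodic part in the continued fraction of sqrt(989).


Run the CF algorithm for sqrt(989).
a_0 = floor(sqrt(989)) = 31; set m_0=0, q_0=1.
Recurrence: m' = q*a - m,  q' = (d - m'^2)/q,  a' = floor((a_0 + m')/q').
  step 1: m=31, q=28, a=2
  step 2: m=25, q=13, a=4
  step 3: m=27, q=20, a=2
  step 4: m=13, q=41, a=1
  step 5: m=28, q=5, a=11
  step 6: m=27, q=52, a=1
  step 7: m=25, q=7, a=8
  step 8: m=31, q=4, a=15
  step 9: m=29, q=37, a=1
  step 10: m=8, q=25, a=1
  step 11: m=17, q=28, a=1
  step 12: m=11, q=31, a=1
  step 13: m=20, q=19, a=2
  step 14: m=18, q=35, a=1
  step 15: m=17, q=20, a=2
  step 16: m=23, q=23, a=2
  step 17: m=23, q=20, a=2
  step 18: m=17, q=35, a=1
  step 19: m=18, q=19, a=2
  step 20: m=20, q=31, a=1
  step 21: m=11, q=28, a=1
  step 22: m=17, q=25, a=1
  step 23: m=8, q=37, a=1
  step 24: m=29, q=4, a=15
  step 25: m=31, q=7, a=8
  step 26: m=25, q=52, a=1
  step 27: m=27, q=5, a=11
  step 28: m=28, q=41, a=1
  step 29: m=13, q=20, a=2
  step 30: m=27, q=13, a=4
  step 31: m=25, q=28, a=2
  step 32: m=31, q=1, a=62
a_32 = 2*a_0 = 62, so the period closes here.
sqrt(989) = [31; 2, 4, 2, 1, 11, 1, 8, 15, 1, 1, 1, 1, 2, 1, 2, 2, 2, 1, 2, 1, 1, 1, 1, 15, 8, 1, 11, 1, 2, 4, 2, 62]
Period length = 32

32


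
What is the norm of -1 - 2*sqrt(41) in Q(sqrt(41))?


N(a + b*sqrt(d)) = a^2 - d*b^2
= (-1)^2 - (41)*(-2)^2
= 1 - 164
= -163

-163


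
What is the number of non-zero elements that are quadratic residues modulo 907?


For prime p, the number of non-zero quadratic residues is (p-1)/2.
= (907-1)/2
= 453

453


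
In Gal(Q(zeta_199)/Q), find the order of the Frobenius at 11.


The Frobenius at p in Gal(Q(zeta_n)/Q) = (Z/nZ)* is the class of p, so its order is ord_199(11), the smallest k >= 1 with 11^k = 1 mod 199.
n = 199 = 199, phi(199) = 198; the order divides phi(n).
Divisors of 198: 1, 2, 3, 6, 9, 11, 18, 22, 33, 66, 99, 198
Repeated squaring mod 199: 11^1 = 11, 11^2 = 121, 11^4 = 114, 11^8 = 61, 11^16 = 139, 11^32 = 18, 11^64 = 125, 11^128 = 103
Test divisors in increasing order:
  k=1: 11^1 = 11 mod 199
  k=2: 11^2 = 121 mod 199
  k=3: 11^3 = 121 * 11 = 137 mod 199
  k=6: 11^6 = 114 * 121 = 63 mod 199
  k=9: 11^9 = 61 * 11 = 74 mod 199
  k=11: 11^11 = 61 * 121 * 11 = 198 mod 199
  k=18: 11^18 = 139 * 121 = 103 mod 199
  k=22: 11^22 = 139 * 114 * 121 = 1 mod 199  <- first divisor giving 1
Order = 22

22


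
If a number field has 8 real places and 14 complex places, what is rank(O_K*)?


By Dirichlet's unit theorem:
rank = r1 + r2 - 1
= 8 + 14 - 1
= 21

21


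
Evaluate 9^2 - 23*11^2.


x^2 - d*y^2
= 9^2 - 23*11^2
= 81 - 2783
= -2702

-2702


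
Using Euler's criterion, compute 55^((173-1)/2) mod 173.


p = 173 is prime and the exponent is (p-1)/2 = 86, so by Euler's criterion 55^86 = (55/173) = +1 or -1 mod 173.
Compute by square-and-multiply:
  86 = 64 + 16 + 4 + 2 (binary 1010110)
  Repeated squaring mod 173: 55^1 = 55, 55^2 = 84, 55^4 = 136, 55^8 = 158, 55^16 = 52, 55^32 = 109, 55^64 = 117
  55^86 = 55^64 * 55^16 * 55^4 * 55^2 = 117 * 52 * 136 * 84 mod 173
    117 * 52 = 6084 = 29 mod 173
    29 * 136 = 3944 = 138 mod 173
    138 * 84 = 11592 = 1 mod 173
  55^86 = 1 mod 173
Result 1: 55 is a quadratic residue mod 173.
55^86 mod 173 = 1

1


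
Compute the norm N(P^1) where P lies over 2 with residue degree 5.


N(P^a) = p^(a*f)
= 2^(1*5)
= 2^5
= 32

32


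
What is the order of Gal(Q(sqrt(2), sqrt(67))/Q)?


The 2 square roots of distinct primes are multiplicatively independent over Q,
so [K:Q] = 2^2 and Gal(K/Q) is isomorphic to (Z/2Z)^2.
|Gal| = 2^2 = 4

4


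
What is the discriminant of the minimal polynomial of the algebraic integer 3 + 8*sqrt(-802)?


The element 3 + 8*sqrt(-802) has minimal polynomial:
x^2 - 6*x + 51337
Discriminant = (-6)^2 - 4*(51337)
= 36 - 205348
= -205312

-205312


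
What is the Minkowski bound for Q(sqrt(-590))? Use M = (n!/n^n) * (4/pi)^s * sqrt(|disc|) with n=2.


d = -590, d mod 4 = 2, so disc(K) = 4d = -2360; |disc(K)| = 2360
Imaginary quadratic field, so n = 2, s = r2 = 1, r1 = 0
M = (n!/n^n) * (4/pi)^s * sqrt(|disc(K)|) = (2!/2^2) * (4/pi)^1 * sqrt(2360)
= 0.5 * 1.273240 * 48.579831
= 30.9269

30.9269


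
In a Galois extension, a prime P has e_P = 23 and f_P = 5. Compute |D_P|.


|D_P| = e * f
= 23 * 5
= 115

115


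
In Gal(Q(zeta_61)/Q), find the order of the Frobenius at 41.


The Frobenius at p in Gal(Q(zeta_n)/Q) = (Z/nZ)* is the class of p, so its order is ord_61(41), the smallest k >= 1 with 41^k = 1 mod 61.
n = 61 = 61, phi(61) = 60; the order divides phi(n).
Divisors of 60: 1, 2, 3, 4, 5, 6, 10, 12, 15, 20, 30, 60
Repeated squaring mod 61: 41^1 = 41, 41^2 = 34, 41^4 = 58, 41^8 = 9, 41^16 = 20, 41^32 = 34
Test divisors in increasing order:
  k=1: 41^1 = 41 mod 61
  k=2: 41^2 = 34 mod 61
  k=3: 41^3 = 34 * 41 = 52 mod 61
  k=4: 41^4 = 58 mod 61
  k=5: 41^5 = 58 * 41 = 60 mod 61
  k=6: 41^6 = 58 * 34 = 20 mod 61
  k=10: 41^10 = 9 * 34 = 1 mod 61  <- first divisor giving 1
Order = 10

10


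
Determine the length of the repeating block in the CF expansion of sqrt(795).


Run the CF algorithm for sqrt(795).
a_0 = floor(sqrt(795)) = 28; set m_0=0, q_0=1.
Recurrence: m' = q*a - m,  q' = (d - m'^2)/q,  a' = floor((a_0 + m')/q').
  step 1: m=28, q=11, a=5
  step 2: m=27, q=6, a=9
  step 3: m=27, q=11, a=5
  step 4: m=28, q=1, a=56
a_4 = 2*a_0 = 56, so the period closes here.
sqrt(795) = [28; 5, 9, 5, 56]
Period length = 4

4


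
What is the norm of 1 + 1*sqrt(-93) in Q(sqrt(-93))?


N(a + b*sqrt(d)) = a^2 - d*b^2
= (1)^2 - (-93)*(1)^2
= 1 + 93
= 94

94


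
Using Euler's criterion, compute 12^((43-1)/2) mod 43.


p = 43 is prime and the exponent is (p-1)/2 = 21, so by Euler's criterion 12^21 = (12/43) = +1 or -1 mod 43.
Compute by square-and-multiply:
  21 = 16 + 4 + 1 (binary 10101)
  Repeated squaring mod 43: 12^1 = 12, 12^2 = 15, 12^4 = 10, 12^8 = 14, 12^16 = 24
  12^21 = 12^16 * 12^4 * 12^1 = 24 * 10 * 12 mod 43
    24 * 10 = 240 = 25 mod 43
    25 * 12 = 300 = 42 mod 43
  12^21 = 42 mod 43
Result 42 = p - 1 = -1 mod 43: 12 is a quadratic non-residue mod 43. As a residue in [0, p-1] the value is 42.
12^21 mod 43 = 42

42
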